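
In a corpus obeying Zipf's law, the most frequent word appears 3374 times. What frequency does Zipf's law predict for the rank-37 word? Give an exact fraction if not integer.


Zipf's law: freq(rank) = f1 / rank
f1 = 3374, rank = 37
freq = 3374 / 37
GCD(3374, 37) = 1
Simplified: 3374/37

3374/37


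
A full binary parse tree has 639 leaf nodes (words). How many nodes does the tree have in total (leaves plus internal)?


Leaf nodes (terminals): 639
Internal nodes = n - 1 = 639 - 1 = 638
Total = leaves + internal = 639 + 638 = 1277

1277


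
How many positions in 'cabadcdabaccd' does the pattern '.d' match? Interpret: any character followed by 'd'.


Pattern: .d means any character followed by 'd'.
Scanning 'cabadcdabaccd' position-by-position:
  Pos 0: window 'ca' -> no
  Pos 1: window 'ab' -> no
  Pos 2: window 'ba' -> no
  Pos 3: window 'ad' -> MATCH
  Pos 4: window 'dc' -> no
  Pos 5: window 'cd' -> MATCH
  Pos 6: window 'da' -> no
  Pos 7: window 'ab' -> no
  Pos 8: window 'ba' -> no
  Pos 9: window 'ac' -> no
  Pos 10: window 'cc' -> no
  Pos 11: window 'cd' -> MATCH
  Pos 12: window 'd' -> no
Total matches: 3

3


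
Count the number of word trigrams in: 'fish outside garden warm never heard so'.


Word trigrams from [7] words:
  Trigram 1: (fish outside garden)
  Trigram 2: (outside garden warm)
  Trigram 3: (garden warm never)
  Trigram 4: (warm never heard)
  Trigram 5: (never heard so)
Total word trigrams: 7 - 2 = 5

5


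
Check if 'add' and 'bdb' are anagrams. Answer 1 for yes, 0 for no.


Sort characters of 'add': 'add'
Sort characters of 'bdb': 'bbd'
Sorted forms differ -> they are NOT anagrams
Result: 0

0


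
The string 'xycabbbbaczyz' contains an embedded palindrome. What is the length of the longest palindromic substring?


Scanning 'xycabbbbaczyz' for palindromic substrings.
Substring at positions 2-9: 'cabbbbac'.
Check: reverse('cabbbbac') = 'cabbbbac' -> palindrome confirmed.
Neighbouring characters ('y' / 'z') break symmetry, so it cannot extend further.
No longer palindromic substring exists; longest length = 8

8


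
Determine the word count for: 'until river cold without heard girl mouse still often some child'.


Counting words by splitting on spaces:
  Word 1: 'until'
  Word 2: 'river'
  Word 3: 'cold'
  Word 4: 'without'
  Word 5: 'heard'
  Word 6: 'girl'
  Word 7: 'mouse'
  Word 8: 'still'
  Word 9: 'often'
  Word 10: 'some'
  Word 11: 'child'
Total words: 11

11


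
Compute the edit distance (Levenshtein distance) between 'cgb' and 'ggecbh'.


Building DP table for s1='cgb' (len 3) and s2='ggecbh' (len 6):
       g  g  e  c  b  h
    0  1  2  3  4  5  6
  c 1  1  2  3  3  4  5
  g 2  1  1  2  3  4  5
  b 3  2  2  2  3  3  4
Edit distance = dp[3][6] = 4

4


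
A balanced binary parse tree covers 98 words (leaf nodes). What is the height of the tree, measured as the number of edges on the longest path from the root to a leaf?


In a balanced binary tree with n leaves the deepest leaf is ceil(log2(n)) edges below the root.
log2(98) = 6.6147
ceil(6.6147) = 7
height (edges) = 7

7


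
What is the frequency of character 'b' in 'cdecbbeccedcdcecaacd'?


Scanning 'cdecbbeccedcdcecaacd' for 'b':
  Position 4: 'b' -> MATCH (count: 1)
  Position 5: 'b' -> MATCH (count: 2)
Total occurrences of 'b': 2

2


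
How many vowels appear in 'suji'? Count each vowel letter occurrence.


Scanning each character of 'suji':
  Position 1: 's' -> consonant (running count: 0)
  Position 2: 'u' -> vowel (running count: 1)
  Position 3: 'j' -> consonant (running count: 1)
  Position 4: 'i' -> vowel (running count: 2)
Total vowels: 2

2


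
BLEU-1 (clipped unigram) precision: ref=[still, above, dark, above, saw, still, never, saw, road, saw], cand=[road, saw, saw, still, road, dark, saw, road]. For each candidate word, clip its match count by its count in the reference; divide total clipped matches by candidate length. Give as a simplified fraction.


Reference word counts: {'above': 2, 'dark': 1, 'never': 1, 'road': 1, 'saw': 3, 'still': 2}
Checking each candidate word (with clipping):
  'road' -> in reference (ref count 1, used 1/1) -> match (matches: 1)
  'saw' -> in reference (ref count 3, used 1/3) -> match (matches: 2)
  'saw' -> in reference (ref count 3, used 2/3) -> match (matches: 3)
  'still' -> in reference (ref count 2, used 1/2) -> match (matches: 4)
  'road' -> ref count 1 already used up (1/1) -> clipped, no match (matches: 4)
  'dark' -> in reference (ref count 1, used 1/1) -> match (matches: 5)
  'saw' -> in reference (ref count 3, used 3/3) -> match (matches: 6)
  'road' -> ref count 1 already used up (1/1) -> clipped, no match (matches: 6)
Clipped matches: 6, Candidate length: 8
Precision = 6/8 = 3/4

3/4


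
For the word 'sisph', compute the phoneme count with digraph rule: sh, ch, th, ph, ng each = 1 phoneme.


Parsing 'sisph' greedily, digraphs first:
  's' -> consonant phoneme (phonemes so far: 1)
  'i' -> vowel phoneme (phonemes so far: 2)
  's' -> consonant phoneme (phonemes so far: 3)
  'ph' -> digraph (1 consonant phoneme) (phonemes so far: 4)
Total phonemes: 4

4


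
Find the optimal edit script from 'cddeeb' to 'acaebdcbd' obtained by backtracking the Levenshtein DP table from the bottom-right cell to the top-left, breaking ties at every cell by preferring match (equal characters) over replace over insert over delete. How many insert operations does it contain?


Edit distance = 7. Backtracking from cell (6, 9) with preference match > replace > insert > delete,
then listing the resulting alignment 'cddeeb' -> 'acaebdcbd' left to right:
  Step 1: insert 'a' [insertion #1]
  Step 2: keep 'c'
  Step 3: insert 'a' [insertion #2]
  Step 4: insert 'e' [insertion #3]
  Step 5: replace d->b
  Step 6: keep 'd'
  Step 7: replace e->c
  Step 8: replace e->b
  Step 9: replace b->d
Total insertions: 3

3


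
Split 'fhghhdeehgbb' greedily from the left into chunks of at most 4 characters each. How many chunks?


'fhghhdeehgbb' has 12 characters.
Chunking with max size 4:
  Chunk 1: 'fhgh' (positions 0-3)
  Chunk 2: 'hdee' (positions 4-7)
  Chunk 3: 'hgbb' (positions 8-11)
Total chunks: ceil(12 / 4) = 3

3


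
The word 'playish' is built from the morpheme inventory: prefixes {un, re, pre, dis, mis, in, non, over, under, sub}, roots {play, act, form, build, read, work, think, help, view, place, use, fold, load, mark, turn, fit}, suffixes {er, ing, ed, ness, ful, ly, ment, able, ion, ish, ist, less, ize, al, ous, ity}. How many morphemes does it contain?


Segmenting 'playish' against the inventory:
  'play' -> root (morpheme 1)
  'ish' -> suffix (morpheme 2)
Total morphemes: 2

2


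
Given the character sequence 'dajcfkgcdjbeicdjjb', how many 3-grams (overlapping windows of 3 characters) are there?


String 'dajcfkgcdjbeicdjjb' has length L = 18.
Number of overlapping n-grams = L - n + 1
Substituting: 18 - 3 + 1 = 16

16


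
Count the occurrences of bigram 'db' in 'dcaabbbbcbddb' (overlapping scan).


Scanning 'dcaabbbbcbddb' for bigram 'db':
  Position 0: 'dc' -> no
  Position 1: 'ca' -> no
  Position 2: 'aa' -> no
  Position 3: 'ab' -> no
  Position 4: 'bb' -> no
  Position 5: 'bb' -> no
  Position 6: 'bb' -> no
  Position 7: 'bc' -> no
  Position 8: 'cb' -> no
  Position 9: 'bd' -> no
  Position 10: 'dd' -> no
  Position 11: 'db' -> MATCH
Total matches: 1

1


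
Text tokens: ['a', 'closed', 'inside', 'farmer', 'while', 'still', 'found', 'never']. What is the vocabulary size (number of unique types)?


Listing all tokens and tracking unique types:
  Token 1: 'a' -> NEW (unique so far: 1)
  Token 2: 'closed' -> NEW (unique so far: 2)
  Token 3: 'inside' -> NEW (unique so far: 3)
  Token 4: 'farmer' -> NEW (unique so far: 4)
  Token 5: 'while' -> NEW (unique so far: 5)
  Token 6: 'still' -> NEW (unique so far: 6)
  Token 7: 'found' -> NEW (unique so far: 7)
  Token 8: 'never' -> NEW (unique so far: 8)
Unique types: ('a', 'closed', 'farmer', 'found', 'inside', 'never', 'still', 'while')
Vocabulary size: 8

8


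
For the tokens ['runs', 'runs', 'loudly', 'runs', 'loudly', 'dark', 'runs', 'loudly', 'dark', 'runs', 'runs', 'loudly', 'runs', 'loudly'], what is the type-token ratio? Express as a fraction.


Tokens: 14
Unique types: ('dark', 'loudly', 'runs') = 3
TTR = 3/14
Already in lowest terms.

3/14


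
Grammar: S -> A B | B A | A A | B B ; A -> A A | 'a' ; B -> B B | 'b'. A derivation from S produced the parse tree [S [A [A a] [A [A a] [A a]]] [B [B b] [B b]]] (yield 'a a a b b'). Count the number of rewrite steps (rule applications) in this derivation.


Every bracketed nonterminal node [X ...] in the tree is produced by exactly one rule application.
Reading the tree off as a leftmost derivation:
  Step 1: S  =>  A B   (applied S -> A B)
  Step 2: A B  =>  A A B   (applied A -> A A)
  Step 3: A A B  =>  a A B   (applied A -> a)
  Step 4: a A B  =>  a A A B   (applied A -> A A)
  Step 5: a A A B  =>  a a A B   (applied A -> a)
  Step 6: a a A B  =>  a a a B   (applied A -> a)
  Step 7: a a a B  =>  a a a B B   (applied B -> B B)
  Step 8: a a a B B  =>  a a a b B   (applied B -> b)
  Step 9: a a a b B  =>  a a a b b   (applied B -> b)
Final yield: a a a b b
Total rewrite steps: 9

9


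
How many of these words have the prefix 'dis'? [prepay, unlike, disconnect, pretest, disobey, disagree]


Checking each word for prefix 'dis':
  'prepay' -> no (count: 0)
  'unlike' -> no (count: 0)
  'disconnect' -> YES, starts with 'dis' (count: 1)
  'pretest' -> no (count: 1)
  'disobey' -> YES, starts with 'dis' (count: 2)
  'disagree' -> YES, starts with 'dis' (count: 3)
Total with prefix 'dis': 3

3


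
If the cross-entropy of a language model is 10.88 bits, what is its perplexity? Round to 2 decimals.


Perplexity formula: PP = 2^H
H = 10.88
PP = 2^10.88
Decompose: 2^10.88 = 2^10 * 2^0.88
2^10 = 1024, 2^0.88 ~ 1.8403753
PP ~ 1024 * 1.8403753 = 1884.5443072
Rounded to 2 decimals: 1884.54

1884.54


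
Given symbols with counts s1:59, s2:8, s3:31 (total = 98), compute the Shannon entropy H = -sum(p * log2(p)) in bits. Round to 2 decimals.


Computing entropy H = -sum(p_i * log2(p_i)):
  s1: p = 59/98 = 0.6020, -p*log2(p) = 0.4407
  s2: p = 8/98 = 0.0816, -p*log2(p) = 0.2951
  s3: p = 31/98 = 0.3163, -p*log2(p) = 0.5253
H = sum of terms = 1.2611
Rounded to 2 decimals: 1.26

1.26


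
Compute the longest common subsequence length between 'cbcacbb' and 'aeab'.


DP table for LCS of 'cbcacbb' and 'aeab':
       a  e  a  b
    0  0  0  0  0
  c 0  0  0  0  0
  b 0  0  0  0  1
  c 0  0  0  0  1
  a 0  1  1  1  1
  c 0  1  1  1  1
  b 0  1  1  1  2
  b 0  1  1  1  2
LCS: 'ab'
LCS length = 2

2


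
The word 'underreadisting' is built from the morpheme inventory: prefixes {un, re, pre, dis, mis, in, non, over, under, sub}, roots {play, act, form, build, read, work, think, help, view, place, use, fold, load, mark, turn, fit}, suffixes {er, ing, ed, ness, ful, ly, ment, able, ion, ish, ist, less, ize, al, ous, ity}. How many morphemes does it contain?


Segmenting 'underreadisting' against the inventory:
  'under' -> prefix (morpheme 1)
  'read' -> root (morpheme 2)
  'ist' -> suffix (morpheme 3)
  'ing' -> suffix (morpheme 4)
Total morphemes: 4

4


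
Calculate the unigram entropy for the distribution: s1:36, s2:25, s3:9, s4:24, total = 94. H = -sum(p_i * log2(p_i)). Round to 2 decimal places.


Computing entropy H = -sum(p_i * log2(p_i)):
  s1: p = 36/94 = 0.3830, -p*log2(p) = 0.5303
  s2: p = 25/94 = 0.2660, -p*log2(p) = 0.5082
  s3: p = 9/94 = 0.0957, -p*log2(p) = 0.3241
  s4: p = 24/94 = 0.2553, -p*log2(p) = 0.5029
H = sum of terms = 1.8655
Rounded to 2 decimals: 1.87

1.87


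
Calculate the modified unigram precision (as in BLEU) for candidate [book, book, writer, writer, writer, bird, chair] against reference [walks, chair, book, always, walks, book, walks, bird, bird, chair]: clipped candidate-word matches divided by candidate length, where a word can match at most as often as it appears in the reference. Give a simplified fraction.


Reference word counts: {'always': 1, 'bird': 2, 'book': 2, 'chair': 2, 'walks': 3}
Checking each candidate word (with clipping):
  'book' -> in reference (ref count 2, used 1/2) -> match (matches: 1)
  'book' -> in reference (ref count 2, used 2/2) -> match (matches: 2)
  'writer' -> not in reference -> no match (matches: 2)
  'writer' -> not in reference -> no match (matches: 2)
  'writer' -> not in reference -> no match (matches: 2)
  'bird' -> in reference (ref count 2, used 1/2) -> match (matches: 3)
  'chair' -> in reference (ref count 2, used 1/2) -> match (matches: 4)
Clipped matches: 4, Candidate length: 7
Precision = 4/7

4/7


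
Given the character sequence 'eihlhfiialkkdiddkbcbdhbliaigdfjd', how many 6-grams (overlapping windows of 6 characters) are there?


String 'eihlhfiialkkdiddkbcbdhbliaigdfjd' has length L = 32.
Number of overlapping n-grams = L - n + 1
Substituting: 32 - 6 + 1 = 27

27


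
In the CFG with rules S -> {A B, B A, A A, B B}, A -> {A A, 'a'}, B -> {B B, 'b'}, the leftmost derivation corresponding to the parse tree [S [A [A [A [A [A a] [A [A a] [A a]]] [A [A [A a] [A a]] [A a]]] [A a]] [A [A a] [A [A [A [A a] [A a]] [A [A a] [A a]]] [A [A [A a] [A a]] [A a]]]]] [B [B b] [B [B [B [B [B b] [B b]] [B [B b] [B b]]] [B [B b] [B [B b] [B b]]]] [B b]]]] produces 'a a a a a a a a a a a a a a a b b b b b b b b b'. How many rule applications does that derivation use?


Every bracketed nonterminal node [X ...] in the tree is produced by exactly one rule application.
Reading the tree off as a leftmost derivation:
  Step 1: S  =>  A B   (applied S -> A B)
  Step 2: A B  =>  A A B   (applied A -> A A)
  Step 3: A A B  =>  A A A B   (applied A -> A A)
  Step 4: A A A B  =>  A A A A B   (applied A -> A A)
  Step 5: A A A A B  =>  A A A A A B   (applied A -> A A)
  Step 6: A A A A A B  =>  a A A A A B   (applied A -> a)
  Step 7: a A A A A B  =>  a A A A A A B   (applied A -> A A)
  Step 8: a A A A A A B  =>  a a A A A A B   (applied A -> a)
  Step 9: a a A A A A B  =>  a a a A A A B   (applied A -> a)
  Step 10: a a a A A A B  =>  a a a A A A A B   (applied A -> A A)
  Step 11: a a a A A A A B  =>  a a a A A A A A B   (applied A -> A A)
  Step 12: a a a A A A A A B  =>  a a a a A A A A B   (applied A -> a)
  Step 13: a a a a A A A A B  =>  a a a a a A A A B   (applied A -> a)
  Step 14: a a a a a A A A B  =>  a a a a a a A A B   (applied A -> a)
  Step 15: a a a a a a A A B  =>  a a a a a a a A B   (applied A -> a)
  Step 16: a a a a a a a A B  =>  a a a a a a a A A B   (applied A -> A A)
  Step 17: a a a a a a a A A B  =>  a a a a a a a a A B   (applied A -> a)
  Step 18: a a a a a a a a A B  =>  a a a a a a a a A A B   (applied A -> A A)
  Step 19: a a a a a a a a A A B  =>  a a a a a a a a A A A B   (applied A -> A A)
  Step 20: a a a a a a a a A A A B  =>  a a a a a a a a A A A A B   (applied A -> A A)
  Step 21: a a a a a a a a A A A A B  =>  a a a a a a a a a A A A B   (applied A -> a)
  Step 22: a a a a a a a a a A A A B  =>  a a a a a a a a a a A A B   (applied A -> a)
  Step 23: a a a a a a a a a a A A B  =>  a a a a a a a a a a A A A B   (applied A -> A A)
  Step 24: a a a a a a a a a a A A A B  =>  a a a a a a a a a a a A A B   (applied A -> a)
  Step 25: a a a a a a a a a a a A A B  =>  a a a a a a a a a a a a A B   (applied A -> a)
  Step 26: a a a a a a a a a a a a A B  =>  a a a a a a a a a a a a A A B   (applied A -> A A)
  Step 27: a a a a a a a a a a a a A A B  =>  a a a a a a a a a a a a A A A B   (applied A -> A A)
  Step 28: a a a a a a a a a a a a A A A B  =>  a a a a a a a a a a a a a A A B   (applied A -> a)
  Step 29: a a a a a a a a a a a a a A A B  =>  a a a a a a a a a a a a a a A B   (applied A -> a)
  Step 30: a a a a a a a a a a a a a a A B  =>  a a a a a a a a a a a a a a a B   (applied A -> a)
  Step 31: a a a a a a a a a a a a a a a B  =>  a a a a a a a a a a a a a a a B B   (applied B -> B B)
  Step 32: a a a a a a a a a a a a a a a B B  =>  a a a a a a a a a a a a a a a b B   (applied B -> b)
  Step 33: a a a a a a a a a a a a a a a b B  =>  a a a a a a a a a a a a a a a b B B   (applied B -> B B)
  Step 34: a a a a a a a a a a a a a a a b B B  =>  a a a a a a a a a a a a a a a b B B B   (applied B -> B B)
  Step 35: a a a a a a a a a a a a a a a b B B B  =>  a a a a a a a a a a a a a a a b B B B B   (applied B -> B B)
  Step 36: a a a a a a a a a a a a a a a b B B B B  =>  a a a a a a a a a a a a a a a b B B B B B   (applied B -> B B)
  Step 37: a a a a a a a a a a a a a a a b B B B B B  =>  a a a a a a a a a a a a a a a b b B B B B   (applied B -> b)
  Step 38: a a a a a a a a a a a a a a a b b B B B B  =>  a a a a a a a a a a a a a a a b b b B B B   (applied B -> b)
  Step 39: a a a a a a a a a a a a a a a b b b B B B  =>  a a a a a a a a a a a a a a a b b b B B B B   (applied B -> B B)
  Step 40: a a a a a a a a a a a a a a a b b b B B B B  =>  a a a a a a a a a a a a a a a b b b b B B B   (applied B -> b)
  Step 41: a a a a a a a a a a a a a a a b b b b B B B  =>  a a a a a a a a a a a a a a a b b b b b B B   (applied B -> b)
  Step 42: a a a a a a a a a a a a a a a b b b b b B B  =>  a a a a a a a a a a a a a a a b b b b b B B B   (applied B -> B B)
  Step 43: a a a a a a a a a a a a a a a b b b b b B B B  =>  a a a a a a a a a a a a a a a b b b b b b B B   (applied B -> b)
  Step 44: a a a a a a a a a a a a a a a b b b b b b B B  =>  a a a a a a a a a a a a a a a b b b b b b B B B   (applied B -> B B)
  Step 45: a a a a a a a a a a a a a a a b b b b b b B B B  =>  a a a a a a a a a a a a a a a b b b b b b b B B   (applied B -> b)
  Step 46: a a a a a a a a a a a a a a a b b b b b b b B B  =>  a a a a a a a a a a a a a a a b b b b b b b b B   (applied B -> b)
  Step 47: a a a a a a a a a a a a a a a b b b b b b b b B  =>  a a a a a a a a a a a a a a a b b b b b b b b b   (applied B -> b)
Final yield: a a a a a a a a a a a a a a a b b b b b b b b b
Total rewrite steps: 47

47


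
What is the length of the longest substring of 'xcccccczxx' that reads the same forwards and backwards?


Scanning 'xcccccczxx' for palindromic substrings.
Substring at positions 1-6: 'cccccc'.
Check: reverse('cccccc') = 'cccccc' -> palindrome confirmed.
Neighbouring characters ('x' / 'z') break symmetry, so it cannot extend further.
No longer palindromic substring exists; longest length = 6

6


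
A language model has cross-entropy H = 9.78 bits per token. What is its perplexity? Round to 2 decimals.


Perplexity formula: PP = 2^H
H = 9.78
PP = 2^9.78
Decompose: 2^9.78 = 2^9 * 2^0.78
2^9 = 512, 2^0.78 ~ 1.7171309
PP ~ 512 * 1.7171309 = 879.1710208
Rounded to 2 decimals: 879.17

879.17


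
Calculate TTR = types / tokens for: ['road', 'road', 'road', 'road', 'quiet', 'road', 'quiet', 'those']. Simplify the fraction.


Tokens: 8
Unique types: ('quiet', 'road', 'those') = 3
TTR = 3/8
Already in lowest terms.

3/8


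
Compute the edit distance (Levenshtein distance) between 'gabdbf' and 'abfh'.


Building DP table for s1='gabdbf' (len 6) and s2='abfh' (len 4):
       a  b  f  h
    0  1  2  3  4
  g 1  1  2  3  4
  a 2  1  2  3  4
  b 3  2  1  2  3
  d 4  3  2  2  3
  b 5  4  3  3  3
  f 6  5  4  3  4
Edit distance = dp[6][4] = 4

4


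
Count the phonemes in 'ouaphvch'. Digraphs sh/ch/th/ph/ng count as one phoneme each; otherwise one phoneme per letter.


Parsing 'ouaphvch' greedily, digraphs first:
  'o' -> vowel phoneme (phonemes so far: 1)
  'u' -> vowel phoneme (phonemes so far: 2)
  'a' -> vowel phoneme (phonemes so far: 3)
  'ph' -> digraph (1 consonant phoneme) (phonemes so far: 4)
  'v' -> consonant phoneme (phonemes so far: 5)
  'ch' -> digraph (1 consonant phoneme) (phonemes so far: 6)
Total phonemes: 6

6


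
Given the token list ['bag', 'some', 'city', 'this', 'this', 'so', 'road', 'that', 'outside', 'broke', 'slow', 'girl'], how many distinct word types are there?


Listing all tokens and tracking unique types:
  Token 1: 'bag' -> NEW (unique so far: 1)
  Token 2: 'some' -> NEW (unique so far: 2)
  Token 3: 'city' -> NEW (unique so far: 3)
  Token 4: 'this' -> NEW (unique so far: 4)
  Token 5: 'this' -> duplicate (unique so far: 4)
  Token 6: 'so' -> NEW (unique so far: 5)
  Token 7: 'road' -> NEW (unique so far: 6)
  Token 8: 'that' -> NEW (unique so far: 7)
  Token 9: 'outside' -> NEW (unique so far: 8)
  Token 10: 'broke' -> NEW (unique so far: 9)
  Token 11: 'slow' -> NEW (unique so far: 10)
  Token 12: 'girl' -> NEW (unique so far: 11)
Unique types: ('bag', 'broke', 'city', 'girl', 'outside', 'road', 'slow', 'so', 'some', 'that', 'this')
Vocabulary size: 11

11


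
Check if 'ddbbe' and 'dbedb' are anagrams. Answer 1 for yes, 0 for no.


Sort characters of 'ddbbe': 'bbdde'
Sort characters of 'dbedb': 'bbdde'
Sorted forms match -> they ARE anagrams
Result: 1

1


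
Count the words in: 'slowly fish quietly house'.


Counting words by splitting on spaces:
  Word 1: 'slowly'
  Word 2: 'fish'
  Word 3: 'quietly'
  Word 4: 'house'
Total words: 4

4


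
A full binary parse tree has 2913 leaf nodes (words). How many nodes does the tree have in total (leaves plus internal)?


Leaf nodes (terminals): 2913
Internal nodes = n - 1 = 2913 - 1 = 2912
Total = leaves + internal = 2913 + 2912 = 5825

5825


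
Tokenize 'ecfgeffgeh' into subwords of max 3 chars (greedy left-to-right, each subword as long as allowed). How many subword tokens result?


'ecfgeffgeh' has 10 characters.
Chunking with max size 3:
  Chunk 1: 'ecf' (positions 0-2)
  Chunk 2: 'gef' (positions 3-5)
  Chunk 3: 'fge' (positions 6-8)
  Chunk 4: 'h' (positions 9-9)
Total chunks: ceil(10 / 3) = 4

4


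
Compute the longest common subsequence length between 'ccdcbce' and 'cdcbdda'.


DP table for LCS of 'ccdcbce' and 'cdcbdda':
       c  d  c  b  d  d  a
    0  0  0  0  0  0  0  0
  c 0  1  1  1  1  1  1  1
  c 0  1  1  2  2  2  2  2
  d 0  1  2  2  2  3  3  3
  c 0  1  2  3  3  3  3  3
  b 0  1  2  3  4  4  4  4
  c 0  1  2  3  4  4  4  4
  e 0  1  2  3  4  4  4  4
LCS: 'cdcb'
LCS length = 4

4


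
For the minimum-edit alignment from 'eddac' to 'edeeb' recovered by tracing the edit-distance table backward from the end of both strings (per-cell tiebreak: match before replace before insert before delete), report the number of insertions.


Edit distance = 3. Backtracking from cell (5, 5) with preference match > replace > insert > delete,
then listing the resulting alignment 'eddac' -> 'edeeb' left to right:
  Step 1: keep 'e'
  Step 2: keep 'd'
  Step 3: replace d->e
  Step 4: replace a->e
  Step 5: replace c->b
Total insertions: 0

0


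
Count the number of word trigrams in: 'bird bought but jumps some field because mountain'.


Word trigrams from [8] words:
  Trigram 1: (bird bought but)
  Trigram 2: (bought but jumps)
  Trigram 3: (but jumps some)
  Trigram 4: (jumps some field)
  Trigram 5: (some field because)
  Trigram 6: (field because mountain)
Total word trigrams: 8 - 2 = 6

6


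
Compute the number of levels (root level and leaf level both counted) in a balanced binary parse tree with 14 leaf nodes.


In a balanced binary tree with n leaves the deepest leaf is ceil(log2(n)) edges below the root,
so counting node levels inclusive of root and leaves gives ceil(log2(n)) + 1 levels.
log2(14) = 3.8074
ceil(3.8074) = 4
levels = 4 + 1 = 5

5


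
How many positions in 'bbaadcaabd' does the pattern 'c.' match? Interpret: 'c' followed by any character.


Pattern: c. means 'c' followed by any character.
Scanning 'bbaadcaabd' position-by-position:
  Pos 0: window 'bb' -> no
  Pos 1: window 'ba' -> no
  Pos 2: window 'aa' -> no
  Pos 3: window 'ad' -> no
  Pos 4: window 'dc' -> no
  Pos 5: window 'ca' -> MATCH
  Pos 6: window 'aa' -> no
  Pos 7: window 'ab' -> no
  Pos 8: window 'bd' -> no
  Pos 9: window 'd' -> no
Total matches: 1

1


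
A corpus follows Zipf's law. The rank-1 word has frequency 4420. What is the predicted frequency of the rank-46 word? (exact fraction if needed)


Zipf's law: freq(rank) = f1 / rank
f1 = 4420, rank = 46
freq = 4420 / 46
GCD(4420, 46) = 2
Simplified: 2210/23

2210/23


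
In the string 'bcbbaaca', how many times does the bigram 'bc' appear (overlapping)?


Scanning 'bcbbaaca' for bigram 'bc':
  Position 0: 'bc' -> MATCH
  Position 1: 'cb' -> no
  Position 2: 'bb' -> no
  Position 3: 'ba' -> no
  Position 4: 'aa' -> no
  Position 5: 'ac' -> no
  Position 6: 'ca' -> no
Total matches: 1

1


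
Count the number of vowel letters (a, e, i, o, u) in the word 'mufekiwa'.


Scanning each character of 'mufekiwa':
  Position 1: 'm' -> consonant (running count: 0)
  Position 2: 'u' -> vowel (running count: 1)
  Position 3: 'f' -> consonant (running count: 1)
  Position 4: 'e' -> vowel (running count: 2)
  Position 5: 'k' -> consonant (running count: 2)
  Position 6: 'i' -> vowel (running count: 3)
  Position 7: 'w' -> consonant (running count: 3)
  Position 8: 'a' -> vowel (running count: 4)
Total vowels: 4

4


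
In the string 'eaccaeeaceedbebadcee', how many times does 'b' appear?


Scanning 'eaccaeeaceedbebadcee' for 'b':
  Position 12: 'b' -> MATCH (count: 1)
  Position 14: 'b' -> MATCH (count: 2)
Total occurrences of 'b': 2

2


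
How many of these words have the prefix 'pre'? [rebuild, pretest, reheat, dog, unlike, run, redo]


Checking each word for prefix 'pre':
  'rebuild' -> no (count: 0)
  'pretest' -> YES, starts with 'pre' (count: 1)
  'reheat' -> no (count: 1)
  'dog' -> no (count: 1)
  'unlike' -> no (count: 1)
  'run' -> no (count: 1)
  'redo' -> no (count: 1)
Total with prefix 'pre': 1

1


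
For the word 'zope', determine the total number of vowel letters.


Scanning each character of 'zope':
  Position 1: 'z' -> consonant (running count: 0)
  Position 2: 'o' -> vowel (running count: 1)
  Position 3: 'p' -> consonant (running count: 1)
  Position 4: 'e' -> vowel (running count: 2)
Total vowels: 2

2


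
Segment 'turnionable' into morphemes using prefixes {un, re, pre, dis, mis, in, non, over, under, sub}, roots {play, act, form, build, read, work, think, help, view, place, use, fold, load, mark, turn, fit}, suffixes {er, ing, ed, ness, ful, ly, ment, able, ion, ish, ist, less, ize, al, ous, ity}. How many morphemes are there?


Segmenting 'turnionable' against the inventory:
  'turn' -> root (morpheme 1)
  'ion' -> suffix (morpheme 2)
  'able' -> suffix (morpheme 3)
Total morphemes: 3

3


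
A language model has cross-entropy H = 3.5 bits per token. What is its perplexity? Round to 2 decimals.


Perplexity formula: PP = 2^H
H = 3.5
PP = 2^3.5
Decompose: 2^3.5 = 2^3 * 2^0.5 = 2^3 * sqrt(2)
2^3 = 8, sqrt(2) ~ 1.4142136
PP ~ 8 * 1.4142136 = 11.3137088
Rounded to 2 decimals: 11.31

11.31


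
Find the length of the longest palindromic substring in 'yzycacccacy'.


Scanning 'yzycacccacy' for palindromic substrings.
Substring at positions 2-10: 'ycacccacy'.
Check: reverse('ycacccacy') = 'ycacccacy' -> palindrome confirmed.
Neighbouring characters ('z' / '-') break symmetry, so it cannot extend further.
No longer palindromic substring exists; longest length = 9

9


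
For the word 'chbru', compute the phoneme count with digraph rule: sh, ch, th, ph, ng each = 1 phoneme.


Parsing 'chbru' greedily, digraphs first:
  'ch' -> digraph (1 consonant phoneme) (phonemes so far: 1)
  'b' -> consonant phoneme (phonemes so far: 2)
  'r' -> consonant phoneme (phonemes so far: 3)
  'u' -> vowel phoneme (phonemes so far: 4)
Total phonemes: 4

4


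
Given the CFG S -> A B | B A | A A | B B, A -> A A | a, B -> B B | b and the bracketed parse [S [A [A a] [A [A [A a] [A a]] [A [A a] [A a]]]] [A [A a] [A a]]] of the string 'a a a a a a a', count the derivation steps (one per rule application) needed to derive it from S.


Every bracketed nonterminal node [X ...] in the tree is produced by exactly one rule application.
Reading the tree off as a leftmost derivation:
  Step 1: S  =>  A A   (applied S -> A A)
  Step 2: A A  =>  A A A   (applied A -> A A)
  Step 3: A A A  =>  a A A   (applied A -> a)
  Step 4: a A A  =>  a A A A   (applied A -> A A)
  Step 5: a A A A  =>  a A A A A   (applied A -> A A)
  Step 6: a A A A A  =>  a a A A A   (applied A -> a)
  Step 7: a a A A A  =>  a a a A A   (applied A -> a)
  Step 8: a a a A A  =>  a a a A A A   (applied A -> A A)
  Step 9: a a a A A A  =>  a a a a A A   (applied A -> a)
  Step 10: a a a a A A  =>  a a a a a A   (applied A -> a)
  Step 11: a a a a a A  =>  a a a a a A A   (applied A -> A A)
  Step 12: a a a a a A A  =>  a a a a a a A   (applied A -> a)
  Step 13: a a a a a a A  =>  a a a a a a a   (applied A -> a)
Final yield: a a a a a a a
Total rewrite steps: 13

13


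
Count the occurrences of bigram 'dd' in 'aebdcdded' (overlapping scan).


Scanning 'aebdcdded' for bigram 'dd':
  Position 0: 'ae' -> no
  Position 1: 'eb' -> no
  Position 2: 'bd' -> no
  Position 3: 'dc' -> no
  Position 4: 'cd' -> no
  Position 5: 'dd' -> MATCH
  Position 6: 'de' -> no
  Position 7: 'ed' -> no
Total matches: 1

1


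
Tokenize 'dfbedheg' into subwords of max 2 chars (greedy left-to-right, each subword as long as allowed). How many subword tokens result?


'dfbedheg' has 8 characters.
Chunking with max size 2:
  Chunk 1: 'df' (positions 0-1)
  Chunk 2: 'be' (positions 2-3)
  Chunk 3: 'dh' (positions 4-5)
  Chunk 4: 'eg' (positions 6-7)
Total chunks: ceil(8 / 2) = 4

4


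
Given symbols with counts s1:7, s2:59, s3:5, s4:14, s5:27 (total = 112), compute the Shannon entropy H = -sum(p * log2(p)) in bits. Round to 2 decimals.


Computing entropy H = -sum(p_i * log2(p_i)):
  s1: p = 7/112 = 0.0625, -p*log2(p) = 0.2500
  s2: p = 59/112 = 0.5268, -p*log2(p) = 0.4871
  s3: p = 5/112 = 0.0446, -p*log2(p) = 0.2002
  s4: p = 14/112 = 0.1250, -p*log2(p) = 0.3750
  s5: p = 27/112 = 0.2411, -p*log2(p) = 0.4948
H = sum of terms = 1.8071
Rounded to 2 decimals: 1.81

1.81


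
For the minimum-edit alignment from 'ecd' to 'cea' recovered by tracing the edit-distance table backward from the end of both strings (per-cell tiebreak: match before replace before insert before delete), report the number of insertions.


Edit distance = 3. Backtracking from cell (3, 3) with preference match > replace > insert > delete,
then listing the resulting alignment 'ecd' -> 'cea' left to right:
  Step 1: replace e->c
  Step 2: replace c->e
  Step 3: replace d->a
Total insertions: 0

0


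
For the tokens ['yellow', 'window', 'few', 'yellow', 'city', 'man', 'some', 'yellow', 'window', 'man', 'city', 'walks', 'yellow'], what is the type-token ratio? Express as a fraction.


Tokens: 13
Unique types: ('city', 'few', 'man', 'some', 'walks', 'window', 'yellow') = 7
TTR = 7/13
Already in lowest terms.

7/13


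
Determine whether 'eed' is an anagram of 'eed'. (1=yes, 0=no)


Sort characters of 'eed': 'dee'
Sort characters of 'eed': 'dee'
Sorted forms match -> they ARE anagrams
Result: 1

1


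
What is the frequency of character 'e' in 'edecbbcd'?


Scanning 'edecbbcd' for 'e':
  Position 0: 'e' -> MATCH (count: 1)
  Position 2: 'e' -> MATCH (count: 2)
Total occurrences of 'e': 2

2


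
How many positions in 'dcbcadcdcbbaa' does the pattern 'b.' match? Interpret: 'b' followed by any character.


Pattern: b. means 'b' followed by any character.
Scanning 'dcbcadcdcbbaa' position-by-position:
  Pos 0: window 'dc' -> no
  Pos 1: window 'cb' -> no
  Pos 2: window 'bc' -> MATCH
  Pos 3: window 'ca' -> no
  Pos 4: window 'ad' -> no
  Pos 5: window 'dc' -> no
  Pos 6: window 'cd' -> no
  Pos 7: window 'dc' -> no
  Pos 8: window 'cb' -> no
  Pos 9: window 'bb' -> MATCH
  Pos 10: window 'ba' -> MATCH
  Pos 11: window 'aa' -> no
  Pos 12: window 'a' -> no
Total matches: 3

3


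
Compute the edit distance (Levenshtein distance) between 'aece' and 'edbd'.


Building DP table for s1='aece' (len 4) and s2='edbd' (len 4):
       e  d  b  d
    0  1  2  3  4
  a 1  1  2  3  4
  e 2  1  2  3  4
  c 3  2  2  3  4
  e 4  3  3  3  4
Edit distance = dp[4][4] = 4

4


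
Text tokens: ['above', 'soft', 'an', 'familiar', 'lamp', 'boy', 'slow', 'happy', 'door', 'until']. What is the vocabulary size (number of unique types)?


Listing all tokens and tracking unique types:
  Token 1: 'above' -> NEW (unique so far: 1)
  Token 2: 'soft' -> NEW (unique so far: 2)
  Token 3: 'an' -> NEW (unique so far: 3)
  Token 4: 'familiar' -> NEW (unique so far: 4)
  Token 5: 'lamp' -> NEW (unique so far: 5)
  Token 6: 'boy' -> NEW (unique so far: 6)
  Token 7: 'slow' -> NEW (unique so far: 7)
  Token 8: 'happy' -> NEW (unique so far: 8)
  Token 9: 'door' -> NEW (unique so far: 9)
  Token 10: 'until' -> NEW (unique so far: 10)
Unique types: ('above', 'an', 'boy', 'door', 'familiar', 'happy', 'lamp', 'slow', 'soft', 'until')
Vocabulary size: 10

10


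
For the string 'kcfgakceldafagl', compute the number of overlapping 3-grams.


String 'kcfgakceldafagl' has length L = 15.
Number of overlapping n-grams = L - n + 1
Substituting: 15 - 3 + 1 = 13

13


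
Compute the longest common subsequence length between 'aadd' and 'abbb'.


DP table for LCS of 'aadd' and 'abbb':
       a  b  b  b
    0  0  0  0  0
  a 0  1  1  1  1
  a 0  1  1  1  1
  d 0  1  1  1  1
  d 0  1  1  1  1
LCS: 'a'
LCS length = 1

1


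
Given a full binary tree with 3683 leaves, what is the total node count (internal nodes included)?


Leaf nodes (terminals): 3683
Internal nodes = n - 1 = 3683 - 1 = 3682
Total = leaves + internal = 3683 + 3682 = 7365

7365


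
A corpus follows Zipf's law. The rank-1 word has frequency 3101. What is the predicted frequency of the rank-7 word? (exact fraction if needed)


Zipf's law: freq(rank) = f1 / rank
f1 = 3101, rank = 7
freq = 3101 / 7
= 443

443


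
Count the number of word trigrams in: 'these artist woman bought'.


Word trigrams from [4] words:
  Trigram 1: (these artist woman)
  Trigram 2: (artist woman bought)
Total word trigrams: 4 - 2 = 2

2


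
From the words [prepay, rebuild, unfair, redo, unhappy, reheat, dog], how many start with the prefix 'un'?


Checking each word for prefix 'un':
  'prepay' -> no (count: 0)
  'rebuild' -> no (count: 0)
  'unfair' -> YES, starts with 'un' (count: 1)
  'redo' -> no (count: 1)
  'unhappy' -> YES, starts with 'un' (count: 2)
  'reheat' -> no (count: 2)
  'dog' -> no (count: 2)
Total with prefix 'un': 2

2


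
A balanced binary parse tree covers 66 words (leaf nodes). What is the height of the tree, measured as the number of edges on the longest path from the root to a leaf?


In a balanced binary tree with n leaves the deepest leaf is ceil(log2(n)) edges below the root.
log2(66) = 6.0444
ceil(6.0444) = 7
height (edges) = 7

7


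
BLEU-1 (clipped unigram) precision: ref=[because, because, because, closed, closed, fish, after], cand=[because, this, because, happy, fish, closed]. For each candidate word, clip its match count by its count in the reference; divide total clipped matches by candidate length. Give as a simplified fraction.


Reference word counts: {'after': 1, 'because': 3, 'closed': 2, 'fish': 1}
Checking each candidate word (with clipping):
  'because' -> in reference (ref count 3, used 1/3) -> match (matches: 1)
  'this' -> not in reference -> no match (matches: 1)
  'because' -> in reference (ref count 3, used 2/3) -> match (matches: 2)
  'happy' -> not in reference -> no match (matches: 2)
  'fish' -> in reference (ref count 1, used 1/1) -> match (matches: 3)
  'closed' -> in reference (ref count 2, used 1/2) -> match (matches: 4)
Clipped matches: 4, Candidate length: 6
Precision = 4/6 = 2/3

2/3


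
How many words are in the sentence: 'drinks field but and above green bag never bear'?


Counting words by splitting on spaces:
  Word 1: 'drinks'
  Word 2: 'field'
  Word 3: 'but'
  Word 4: 'and'
  Word 5: 'above'
  Word 6: 'green'
  Word 7: 'bag'
  Word 8: 'never'
  Word 9: 'bear'
Total words: 9

9


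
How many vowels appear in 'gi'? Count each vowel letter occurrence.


Scanning each character of 'gi':
  Position 1: 'g' -> consonant (running count: 0)
  Position 2: 'i' -> vowel (running count: 1)
Total vowels: 1

1


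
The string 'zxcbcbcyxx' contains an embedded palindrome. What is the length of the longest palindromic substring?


Scanning 'zxcbcbcyxx' for palindromic substrings.
Substring at positions 2-6: 'cbcbc'.
Check: reverse('cbcbc') = 'cbcbc' -> palindrome confirmed.
Neighbouring characters ('x' / 'y') break symmetry, so it cannot extend further.
No longer palindromic substring exists; longest length = 5

5


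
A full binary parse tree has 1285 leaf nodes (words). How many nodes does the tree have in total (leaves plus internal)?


Leaf nodes (terminals): 1285
Internal nodes = n - 1 = 1285 - 1 = 1284
Total = leaves + internal = 1285 + 1284 = 2569

2569


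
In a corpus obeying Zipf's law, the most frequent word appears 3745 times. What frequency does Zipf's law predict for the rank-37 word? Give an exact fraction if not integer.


Zipf's law: freq(rank) = f1 / rank
f1 = 3745, rank = 37
freq = 3745 / 37
GCD(3745, 37) = 1
Simplified: 3745/37

3745/37


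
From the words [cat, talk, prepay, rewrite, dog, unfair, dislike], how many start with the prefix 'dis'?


Checking each word for prefix 'dis':
  'cat' -> no (count: 0)
  'talk' -> no (count: 0)
  'prepay' -> no (count: 0)
  'rewrite' -> no (count: 0)
  'dog' -> no (count: 0)
  'unfair' -> no (count: 0)
  'dislike' -> YES, starts with 'dis' (count: 1)
Total with prefix 'dis': 1

1


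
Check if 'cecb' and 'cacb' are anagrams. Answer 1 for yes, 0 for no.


Sort characters of 'cecb': 'bcce'
Sort characters of 'cacb': 'abcc'
Sorted forms differ -> they are NOT anagrams
Result: 0

0


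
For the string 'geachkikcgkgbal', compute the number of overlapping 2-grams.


String 'geachkikcgkgbal' has length L = 15.
Number of overlapping n-grams = L - n + 1
Substituting: 15 - 2 + 1 = 14

14


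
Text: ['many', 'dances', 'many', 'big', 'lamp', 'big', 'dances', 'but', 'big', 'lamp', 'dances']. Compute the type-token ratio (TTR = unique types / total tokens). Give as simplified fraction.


Tokens: 11
Unique types: ('big', 'but', 'dances', 'lamp', 'many') = 5
TTR = 5/11
Already in lowest terms.

5/11


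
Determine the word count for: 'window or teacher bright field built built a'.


Counting words by splitting on spaces:
  Word 1: 'window'
  Word 2: 'or'
  Word 3: 'teacher'
  Word 4: 'bright'
  Word 5: 'field'
  Word 6: 'built'
  Word 7: 'built'
  Word 8: 'a'
Total words: 8

8


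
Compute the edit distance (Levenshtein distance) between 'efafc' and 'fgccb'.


Building DP table for s1='efafc' (len 5) and s2='fgccb' (len 5):
       f  g  c  c  b
    0  1  2  3  4  5
  e 1  1  2  3  4  5
  f 2  1  2  3  4  5
  a 3  2  2  3  4  5
  f 4  3  3  3  4  5
  c 5  4  4  3  3  4
Edit distance = dp[5][5] = 4

4


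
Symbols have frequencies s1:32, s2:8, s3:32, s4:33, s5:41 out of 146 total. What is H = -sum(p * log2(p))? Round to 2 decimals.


Computing entropy H = -sum(p_i * log2(p_i)):
  s1: p = 32/146 = 0.2192, -p*log2(p) = 0.4800
  s2: p = 8/146 = 0.0548, -p*log2(p) = 0.2296
  s3: p = 32/146 = 0.2192, -p*log2(p) = 0.4800
  s4: p = 33/146 = 0.2260, -p*log2(p) = 0.4849
  s5: p = 41/146 = 0.2808, -p*log2(p) = 0.5145
H = sum of terms = 2.1890
Rounded to 2 decimals: 2.19

2.19


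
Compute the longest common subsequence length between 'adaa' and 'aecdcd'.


DP table for LCS of 'adaa' and 'aecdcd':
       a  e  c  d  c  d
    0  0  0  0  0  0  0
  a 0  1  1  1  1  1  1
  d 0  1  1  1  2  2  2
  a 0  1  1  1  2  2  2
  a 0  1  1  1  2  2  2
LCS: 'ad'
LCS length = 2

2


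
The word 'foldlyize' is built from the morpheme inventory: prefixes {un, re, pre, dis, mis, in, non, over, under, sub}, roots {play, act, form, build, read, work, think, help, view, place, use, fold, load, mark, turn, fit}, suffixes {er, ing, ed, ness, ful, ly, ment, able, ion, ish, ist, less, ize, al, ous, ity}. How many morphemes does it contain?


Segmenting 'foldlyize' against the inventory:
  'fold' -> root (morpheme 1)
  'ly' -> suffix (morpheme 2)
  'ize' -> suffix (morpheme 3)
Total morphemes: 3

3
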